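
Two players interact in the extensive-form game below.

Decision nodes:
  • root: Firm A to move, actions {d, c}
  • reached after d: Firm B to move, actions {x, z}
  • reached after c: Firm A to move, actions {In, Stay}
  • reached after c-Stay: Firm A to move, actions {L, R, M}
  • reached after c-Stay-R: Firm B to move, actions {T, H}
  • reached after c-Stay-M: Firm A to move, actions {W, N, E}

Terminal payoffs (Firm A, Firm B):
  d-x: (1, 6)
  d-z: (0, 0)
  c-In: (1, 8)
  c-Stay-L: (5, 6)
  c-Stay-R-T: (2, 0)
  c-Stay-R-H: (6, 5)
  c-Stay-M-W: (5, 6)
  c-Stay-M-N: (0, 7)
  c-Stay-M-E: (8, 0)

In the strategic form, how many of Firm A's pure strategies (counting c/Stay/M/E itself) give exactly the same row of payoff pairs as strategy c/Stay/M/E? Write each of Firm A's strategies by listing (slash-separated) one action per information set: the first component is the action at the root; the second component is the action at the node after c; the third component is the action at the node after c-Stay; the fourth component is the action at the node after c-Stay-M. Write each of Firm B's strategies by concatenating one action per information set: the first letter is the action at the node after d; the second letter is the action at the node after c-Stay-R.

1

Row for c/Stay/M/E (columns xT, xH, zT, zH): (8,0) (8,0) (8,0) (8,0).
Every one of Firm A's information sets is on the play path for some reply by Firm B when Firm A follows c/Stay/M/E.
Changing the action at any of them therefore changes at least one column, so only c/Stay/M/E itself gives this row.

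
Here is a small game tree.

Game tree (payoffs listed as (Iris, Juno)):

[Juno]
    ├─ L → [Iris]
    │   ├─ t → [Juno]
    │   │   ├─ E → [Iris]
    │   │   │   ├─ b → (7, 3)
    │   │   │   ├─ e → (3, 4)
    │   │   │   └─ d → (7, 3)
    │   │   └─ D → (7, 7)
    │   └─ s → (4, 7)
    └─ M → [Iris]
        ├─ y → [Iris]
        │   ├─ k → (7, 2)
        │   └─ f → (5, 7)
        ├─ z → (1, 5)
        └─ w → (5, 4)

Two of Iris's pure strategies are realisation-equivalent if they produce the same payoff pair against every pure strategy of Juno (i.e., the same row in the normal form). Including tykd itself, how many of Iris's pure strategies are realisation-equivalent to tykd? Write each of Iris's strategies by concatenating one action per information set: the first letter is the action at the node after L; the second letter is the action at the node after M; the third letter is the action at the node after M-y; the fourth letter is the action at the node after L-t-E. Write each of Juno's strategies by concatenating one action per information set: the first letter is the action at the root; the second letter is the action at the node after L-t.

Row for tykd (columns LE, LD, ME, MD): (7,3) (7,7) (7,2) (7,2).
Every one of Iris's information sets is on the play path for some reply by Juno when Iris follows tykd.
Even so, tykb happens to produce the same payoff in every column — so 2 strategies share this row.

2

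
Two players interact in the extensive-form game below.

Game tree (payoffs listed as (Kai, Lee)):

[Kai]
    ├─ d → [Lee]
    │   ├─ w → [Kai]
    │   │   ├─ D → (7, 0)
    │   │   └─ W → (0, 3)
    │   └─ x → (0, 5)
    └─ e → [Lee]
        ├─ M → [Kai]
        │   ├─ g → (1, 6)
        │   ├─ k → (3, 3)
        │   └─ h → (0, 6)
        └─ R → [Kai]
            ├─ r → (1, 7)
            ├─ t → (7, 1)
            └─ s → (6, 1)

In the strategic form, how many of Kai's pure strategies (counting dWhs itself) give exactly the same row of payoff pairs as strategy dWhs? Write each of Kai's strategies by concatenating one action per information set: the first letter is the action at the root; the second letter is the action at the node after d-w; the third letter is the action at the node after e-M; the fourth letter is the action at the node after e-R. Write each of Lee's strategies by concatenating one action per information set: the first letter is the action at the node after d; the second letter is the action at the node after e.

Row for dWhs (columns wM, wR, xM, xR): (0,3) (0,3) (0,5) (0,5).
Under dWhs, Kai's choice at the node after e-M and at the node after e-R can never be reached regardless of what Lee does, so varying those choices leaves every outcome unchanged.
Holding the reachable choices fixed and varying the unreachable ones freely already gives 3 × 3 = 9 equivalent strategies.
No other strategy reproduces this row, so those 9 are the full class: dWgr, dWgt, dWgs, dWkr, dWkt, dWks, dWhr, dWht, dWhs.

9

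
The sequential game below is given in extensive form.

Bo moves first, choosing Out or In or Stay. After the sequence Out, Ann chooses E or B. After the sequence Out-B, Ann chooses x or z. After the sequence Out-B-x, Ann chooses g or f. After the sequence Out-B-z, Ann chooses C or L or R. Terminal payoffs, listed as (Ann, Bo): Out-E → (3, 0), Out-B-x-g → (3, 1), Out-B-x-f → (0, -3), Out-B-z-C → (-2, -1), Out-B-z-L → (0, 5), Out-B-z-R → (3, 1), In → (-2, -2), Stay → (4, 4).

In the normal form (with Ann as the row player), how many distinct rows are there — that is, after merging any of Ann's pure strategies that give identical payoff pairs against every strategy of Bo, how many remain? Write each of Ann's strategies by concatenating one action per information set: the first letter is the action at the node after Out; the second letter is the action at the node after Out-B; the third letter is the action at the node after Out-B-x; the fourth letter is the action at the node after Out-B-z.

5

Ann has 24 pure strategies: ExgC, ExgL, ExgR, ExfC, ExfL, ExfR, EzgC, EzgL, EzgR, EzfC, EzfL, EzfR, BxgC, BxgL, BxgR, BxfC, BxfL, BxfR, BzgC, BzgL, BzgR, BzfC, BzfL, BzfR. Columns: Out, In, Stay.
{ExgC, ExgL, ExgR, ExfC, ExfL, ExfR, EzgC, EzgL, EzgR, EzfC, EzfL, EzfR} → row (3,0) (-2,-2) (4,4)
{BxgC, BxgL, BxgR, BzgR, BzfR} → row (3,1) (-2,-2) (4,4)
{BxfC, BxfL, BxfR} → row (0,-3) (-2,-2) (4,4)
{BzgC, BzfC} → row (-2,-1) (-2,-2) (4,4)
{BzgL, BzfL} → row (0,5) (-2,-2) (4,4)
That's 5 distinct rows out of 24 strategies.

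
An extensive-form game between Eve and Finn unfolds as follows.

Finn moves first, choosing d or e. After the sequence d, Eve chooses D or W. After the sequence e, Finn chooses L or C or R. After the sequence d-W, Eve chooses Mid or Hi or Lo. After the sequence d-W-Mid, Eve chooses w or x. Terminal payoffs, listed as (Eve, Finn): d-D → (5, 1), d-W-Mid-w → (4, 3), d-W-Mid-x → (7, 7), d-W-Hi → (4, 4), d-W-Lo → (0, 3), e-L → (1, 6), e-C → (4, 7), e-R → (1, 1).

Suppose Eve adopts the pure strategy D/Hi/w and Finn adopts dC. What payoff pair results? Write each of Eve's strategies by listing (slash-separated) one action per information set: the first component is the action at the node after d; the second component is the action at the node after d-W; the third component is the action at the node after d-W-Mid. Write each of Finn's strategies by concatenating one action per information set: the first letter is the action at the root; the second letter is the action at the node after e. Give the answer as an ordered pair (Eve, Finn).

Trace the play path from the root:
  Finn plays d
  Eve plays D at [d]
→ terminal payoff (5, 1).
(Eve's choice at the node after d-W is never reached on this path, so it doesn't affect the outcome.)

(5, 1)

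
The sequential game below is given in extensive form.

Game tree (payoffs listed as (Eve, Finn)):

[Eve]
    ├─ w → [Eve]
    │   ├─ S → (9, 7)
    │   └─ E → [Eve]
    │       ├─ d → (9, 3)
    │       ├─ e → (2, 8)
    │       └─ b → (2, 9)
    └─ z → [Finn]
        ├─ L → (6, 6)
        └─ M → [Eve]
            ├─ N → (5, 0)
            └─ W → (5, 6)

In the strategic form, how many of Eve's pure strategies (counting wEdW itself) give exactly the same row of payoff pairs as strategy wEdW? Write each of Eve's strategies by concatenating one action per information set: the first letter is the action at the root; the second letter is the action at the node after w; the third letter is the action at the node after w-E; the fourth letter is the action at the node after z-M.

Row for wEdW (columns L, M): (9,3) (9,3).
Under wEdW, Eve's choice at the node after z-M can never be reached regardless of what Finn does, so varying those choices leaves every outcome unchanged.
Holding the reachable choices fixed and varying the unreachable one freely already gives 2 equivalent strategies.
No other strategy reproduces this row, so those 2 are the full class: wEdN, wEdW.

2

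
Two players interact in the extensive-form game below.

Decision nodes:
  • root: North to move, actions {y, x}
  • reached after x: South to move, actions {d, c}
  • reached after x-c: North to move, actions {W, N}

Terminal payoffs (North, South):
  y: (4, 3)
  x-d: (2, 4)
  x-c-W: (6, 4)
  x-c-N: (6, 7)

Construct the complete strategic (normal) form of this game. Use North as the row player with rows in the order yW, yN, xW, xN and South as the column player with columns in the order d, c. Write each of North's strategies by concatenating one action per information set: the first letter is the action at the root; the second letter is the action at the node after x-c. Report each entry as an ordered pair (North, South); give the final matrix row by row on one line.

            d        c
  yW    (4,3)    (4,3)
  yN    (4,3)    (4,3)
  xW    (2,4)    (6,4)
  xN    (2,4)    (6,7)

yW: (4,3) (4,3) | yN: (4,3) (4,3) | xW: (2,4) (6,4) | xN: (2,4) (6,7)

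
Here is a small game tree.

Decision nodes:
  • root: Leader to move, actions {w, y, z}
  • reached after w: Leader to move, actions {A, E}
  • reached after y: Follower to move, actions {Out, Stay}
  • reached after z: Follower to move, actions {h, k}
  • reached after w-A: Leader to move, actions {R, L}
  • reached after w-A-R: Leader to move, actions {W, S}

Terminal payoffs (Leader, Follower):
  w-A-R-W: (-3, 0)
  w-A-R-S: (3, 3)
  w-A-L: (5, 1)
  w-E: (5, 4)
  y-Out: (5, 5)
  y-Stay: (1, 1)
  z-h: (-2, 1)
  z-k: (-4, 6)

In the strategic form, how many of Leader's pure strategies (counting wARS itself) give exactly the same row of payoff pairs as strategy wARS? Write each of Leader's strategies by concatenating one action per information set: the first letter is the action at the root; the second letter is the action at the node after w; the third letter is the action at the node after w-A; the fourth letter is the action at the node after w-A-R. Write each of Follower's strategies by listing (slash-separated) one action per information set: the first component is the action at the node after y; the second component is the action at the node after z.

Row for wARS (columns Out/h, Out/k, Stay/h, Stay/k): (3,3) (3,3) (3,3) (3,3).
Every one of Leader's information sets is on the play path for some reply by Follower when Leader follows wARS.
Changing the action at any of them therefore changes at least one column, so only wARS itself gives this row.

1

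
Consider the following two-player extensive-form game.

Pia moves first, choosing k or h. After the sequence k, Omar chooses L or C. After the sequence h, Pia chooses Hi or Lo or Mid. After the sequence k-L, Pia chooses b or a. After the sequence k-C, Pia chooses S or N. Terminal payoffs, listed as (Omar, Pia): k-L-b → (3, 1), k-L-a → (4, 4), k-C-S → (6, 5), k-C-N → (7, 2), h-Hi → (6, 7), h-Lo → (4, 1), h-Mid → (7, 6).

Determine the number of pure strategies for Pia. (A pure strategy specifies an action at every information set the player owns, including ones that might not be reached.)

Pia owns the root with actions {k, h} — two choices.
Pia owns the node after h with actions {Hi, Lo, Mid} — three choices.
Pia owns the node after k-L with actions {b, a} — two choices.
Pia owns the node after k-C with actions {S, N} — two choices.
A pure strategy fixes one action at each information set independently, so the count is the product 2 × 3 × 2 × 2 = 24.

24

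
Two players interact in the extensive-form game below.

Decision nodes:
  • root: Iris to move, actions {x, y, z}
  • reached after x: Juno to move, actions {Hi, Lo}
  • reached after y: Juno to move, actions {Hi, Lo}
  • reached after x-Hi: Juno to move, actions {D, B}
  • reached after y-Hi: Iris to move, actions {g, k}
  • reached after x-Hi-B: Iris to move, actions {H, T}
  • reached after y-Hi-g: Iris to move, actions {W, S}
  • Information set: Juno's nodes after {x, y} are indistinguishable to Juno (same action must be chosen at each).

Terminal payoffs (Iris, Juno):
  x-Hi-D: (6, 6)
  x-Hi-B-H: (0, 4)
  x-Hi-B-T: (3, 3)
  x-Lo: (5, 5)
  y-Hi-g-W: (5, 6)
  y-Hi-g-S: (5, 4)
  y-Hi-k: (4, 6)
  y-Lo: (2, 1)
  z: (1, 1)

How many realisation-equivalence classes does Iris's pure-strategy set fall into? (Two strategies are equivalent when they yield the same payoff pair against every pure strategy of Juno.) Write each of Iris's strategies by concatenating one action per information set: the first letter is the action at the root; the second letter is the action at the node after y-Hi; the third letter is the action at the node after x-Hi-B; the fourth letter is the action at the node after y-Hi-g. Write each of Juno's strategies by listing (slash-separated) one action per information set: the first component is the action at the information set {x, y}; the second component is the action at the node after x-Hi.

Iris has 24 pure strategies: xgHW, xgHS, xgTW, xgTS, xkHW, xkHS, xkTW, xkTS, ygHW, ygHS, ygTW, ygTS, ykHW, ykHS, ykTW, ykTS, zgHW, zgHS, zgTW, zgTS, zkHW, zkHS, zkTW, zkTS. Columns: Hi/D, Hi/B, Lo/D, Lo/B.
{xgHW, xgHS, xkHW, xkHS} → row (6,6) (0,4) (5,5) (5,5)
{xgTW, xgTS, xkTW, xkTS} → row (6,6) (3,3) (5,5) (5,5)
{ygHW, ygTW} → row (5,6) (5,6) (2,1) (2,1)
{ygHS, ygTS} → row (5,4) (5,4) (2,1) (2,1)
{ykHW, ykHS, ykTW, ykTS} → row (4,6) (4,6) (2,1) (2,1)
{zgHW, zgHS, zgTW, zgTS, zkHW, zkHS, zkTW, zkTS} → row (1,1) (1,1) (1,1) (1,1)
That's 6 distinct rows out of 24 strategies.

6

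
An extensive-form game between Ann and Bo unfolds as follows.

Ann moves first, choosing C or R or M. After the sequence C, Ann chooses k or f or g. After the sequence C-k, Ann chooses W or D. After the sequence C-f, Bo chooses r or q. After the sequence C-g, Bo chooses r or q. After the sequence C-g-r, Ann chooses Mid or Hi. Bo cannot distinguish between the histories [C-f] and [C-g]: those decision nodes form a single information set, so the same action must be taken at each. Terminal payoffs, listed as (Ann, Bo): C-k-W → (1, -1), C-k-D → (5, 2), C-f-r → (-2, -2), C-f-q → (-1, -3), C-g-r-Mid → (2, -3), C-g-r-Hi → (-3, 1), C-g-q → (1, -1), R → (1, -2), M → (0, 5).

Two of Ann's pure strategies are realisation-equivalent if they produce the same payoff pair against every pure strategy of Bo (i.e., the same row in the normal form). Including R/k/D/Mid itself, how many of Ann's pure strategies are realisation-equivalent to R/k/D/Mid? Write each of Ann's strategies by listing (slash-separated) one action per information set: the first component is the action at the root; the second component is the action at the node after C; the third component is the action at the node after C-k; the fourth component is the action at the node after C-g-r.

Row for R/k/D/Mid (columns r, q): (1,-2) (1,-2).
Under R/k/D/Mid, Ann's choice at the node after C and at the node after C-k and at the node after C-g-r can never be reached regardless of what Bo does, so varying those choices leaves every outcome unchanged.
Holding the reachable choices fixed and varying the unreachable ones freely already gives 3 × 2 × 2 = 12 equivalent strategies.
No other strategy reproduces this row, so those 12 are the full class: R/k/W/Mid, R/k/W/Hi, R/k/D/Mid, R/k/D/Hi, R/f/W/Mid, R/f/W/Hi, R/f/D/Mid, R/f/D/Hi, R/g/W/Mid, R/g/W/Hi, R/g/D/Mid, R/g/D/Hi.

12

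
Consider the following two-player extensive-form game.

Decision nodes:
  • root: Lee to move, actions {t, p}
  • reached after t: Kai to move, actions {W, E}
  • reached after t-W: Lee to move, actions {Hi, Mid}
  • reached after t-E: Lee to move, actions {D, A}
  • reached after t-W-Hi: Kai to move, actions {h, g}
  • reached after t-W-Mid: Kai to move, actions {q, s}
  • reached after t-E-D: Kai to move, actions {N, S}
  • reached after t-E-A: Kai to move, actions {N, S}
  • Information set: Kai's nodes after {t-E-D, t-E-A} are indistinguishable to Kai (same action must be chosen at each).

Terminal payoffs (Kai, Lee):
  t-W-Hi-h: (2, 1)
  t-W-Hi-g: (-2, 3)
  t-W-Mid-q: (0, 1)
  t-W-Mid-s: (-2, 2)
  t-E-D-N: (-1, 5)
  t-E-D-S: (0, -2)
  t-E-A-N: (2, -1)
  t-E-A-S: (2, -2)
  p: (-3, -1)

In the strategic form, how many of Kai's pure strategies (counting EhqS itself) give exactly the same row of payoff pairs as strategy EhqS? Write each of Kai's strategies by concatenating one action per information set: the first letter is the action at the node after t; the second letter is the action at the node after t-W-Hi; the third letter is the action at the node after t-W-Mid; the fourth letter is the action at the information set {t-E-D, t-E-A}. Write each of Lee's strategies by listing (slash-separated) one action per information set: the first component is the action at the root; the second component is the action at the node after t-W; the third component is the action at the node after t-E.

Row for EhqS (columns t/Hi/D, t/Hi/A, t/Mid/D, t/Mid/A, p/Hi/D, p/Hi/A, p/Mid/D, p/Mid/A): (0,-2) (2,-2) (0,-2) (2,-2) (-3,-1) (-3,-1) (-3,-1) (-3,-1).
Under EhqS, Kai's choice at the node after t-W-Hi and at the node after t-W-Mid can never be reached regardless of what Lee does, so varying those choices leaves every outcome unchanged.
Holding the reachable choices fixed and varying the unreachable ones freely already gives 2 × 2 = 4 equivalent strategies.
No other strategy reproduces this row, so those 4 are the full class: EhqS, EhsS, EgqS, EgsS.

4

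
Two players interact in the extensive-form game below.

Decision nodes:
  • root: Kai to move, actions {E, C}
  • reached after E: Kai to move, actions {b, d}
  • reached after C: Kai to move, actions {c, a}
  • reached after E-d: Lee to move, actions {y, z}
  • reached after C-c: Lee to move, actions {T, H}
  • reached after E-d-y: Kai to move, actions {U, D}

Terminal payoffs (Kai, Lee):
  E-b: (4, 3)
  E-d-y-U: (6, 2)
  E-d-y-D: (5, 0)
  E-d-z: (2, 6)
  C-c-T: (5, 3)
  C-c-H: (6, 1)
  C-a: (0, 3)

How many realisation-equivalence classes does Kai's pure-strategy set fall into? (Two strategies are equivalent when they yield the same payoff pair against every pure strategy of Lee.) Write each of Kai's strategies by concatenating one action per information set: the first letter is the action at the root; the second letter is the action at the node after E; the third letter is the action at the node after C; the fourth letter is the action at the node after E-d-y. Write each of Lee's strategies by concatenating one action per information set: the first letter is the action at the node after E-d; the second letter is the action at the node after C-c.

5

Kai has 16 pure strategies: EbcU, EbcD, EbaU, EbaD, EdcU, EdcD, EdaU, EdaD, CbcU, CbcD, CbaU, CbaD, CdcU, CdcD, CdaU, CdaD. Columns: yT, yH, zT, zH.
{EbcU, EbcD, EbaU, EbaD} → row (4,3) (4,3) (4,3) (4,3)
{EdcU, EdaU} → row (6,2) (6,2) (2,6) (2,6)
{EdcD, EdaD} → row (5,0) (5,0) (2,6) (2,6)
{CbcU, CbcD, CdcU, CdcD} → row (5,3) (6,1) (5,3) (6,1)
{CbaU, CbaD, CdaU, CdaD} → row (0,3) (0,3) (0,3) (0,3)
That's 5 distinct rows out of 16 strategies.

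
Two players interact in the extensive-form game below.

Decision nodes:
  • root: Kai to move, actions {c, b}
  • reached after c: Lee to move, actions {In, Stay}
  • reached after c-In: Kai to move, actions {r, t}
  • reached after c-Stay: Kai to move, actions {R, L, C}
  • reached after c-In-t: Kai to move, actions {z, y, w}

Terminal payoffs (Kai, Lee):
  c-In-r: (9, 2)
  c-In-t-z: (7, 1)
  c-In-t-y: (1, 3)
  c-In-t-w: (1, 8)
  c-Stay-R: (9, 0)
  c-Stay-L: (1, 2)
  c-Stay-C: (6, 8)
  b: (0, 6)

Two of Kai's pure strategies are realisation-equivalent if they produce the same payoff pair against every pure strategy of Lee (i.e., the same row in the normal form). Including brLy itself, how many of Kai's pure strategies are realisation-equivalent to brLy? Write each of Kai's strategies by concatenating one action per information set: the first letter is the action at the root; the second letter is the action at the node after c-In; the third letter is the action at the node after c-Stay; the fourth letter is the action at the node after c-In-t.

18

Row for brLy (columns In, Stay): (0,6) (0,6).
Under brLy, Kai's choice at the node after c-In and at the node after c-Stay and at the node after c-In-t can never be reached regardless of what Lee does, so varying those choices leaves every outcome unchanged.
Holding the reachable choices fixed and varying the unreachable ones freely already gives 2 × 3 × 3 = 18 equivalent strategies.
No other strategy reproduces this row, so those 18 are the full class: brRz, brRy, brRw, brLz, brLy, brLw, brCz, brCy, brCw, btRz, btRy, btRw, btLz, btLy, btLw, btCz, btCy, btCw.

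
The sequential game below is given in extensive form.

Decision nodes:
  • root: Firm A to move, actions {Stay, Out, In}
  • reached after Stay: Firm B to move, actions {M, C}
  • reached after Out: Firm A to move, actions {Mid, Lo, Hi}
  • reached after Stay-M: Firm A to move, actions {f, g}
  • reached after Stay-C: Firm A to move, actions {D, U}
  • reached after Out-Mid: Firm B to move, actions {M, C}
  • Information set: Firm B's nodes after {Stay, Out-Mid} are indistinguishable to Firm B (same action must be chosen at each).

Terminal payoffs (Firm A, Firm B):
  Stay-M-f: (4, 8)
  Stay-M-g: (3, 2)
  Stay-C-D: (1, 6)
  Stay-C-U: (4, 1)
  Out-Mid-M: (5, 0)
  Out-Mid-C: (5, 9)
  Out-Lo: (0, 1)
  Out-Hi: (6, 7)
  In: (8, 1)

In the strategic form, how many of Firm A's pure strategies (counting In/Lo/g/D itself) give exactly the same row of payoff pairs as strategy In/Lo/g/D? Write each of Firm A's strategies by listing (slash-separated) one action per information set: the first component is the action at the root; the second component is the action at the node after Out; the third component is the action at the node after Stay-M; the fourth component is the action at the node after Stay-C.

12

Row for In/Lo/g/D (columns M, C): (8,1) (8,1).
Under In/Lo/g/D, Firm A's choice at the node after Out and at the node after Stay-M and at the node after Stay-C can never be reached regardless of what Firm B does, so varying those choices leaves every outcome unchanged.
Holding the reachable choices fixed and varying the unreachable ones freely already gives 3 × 2 × 2 = 12 equivalent strategies.
No other strategy reproduces this row, so those 12 are the full class: In/Mid/f/D, In/Mid/f/U, In/Mid/g/D, In/Mid/g/U, In/Lo/f/D, In/Lo/f/U, In/Lo/g/D, In/Lo/g/U, In/Hi/f/D, In/Hi/f/U, In/Hi/g/D, In/Hi/g/U.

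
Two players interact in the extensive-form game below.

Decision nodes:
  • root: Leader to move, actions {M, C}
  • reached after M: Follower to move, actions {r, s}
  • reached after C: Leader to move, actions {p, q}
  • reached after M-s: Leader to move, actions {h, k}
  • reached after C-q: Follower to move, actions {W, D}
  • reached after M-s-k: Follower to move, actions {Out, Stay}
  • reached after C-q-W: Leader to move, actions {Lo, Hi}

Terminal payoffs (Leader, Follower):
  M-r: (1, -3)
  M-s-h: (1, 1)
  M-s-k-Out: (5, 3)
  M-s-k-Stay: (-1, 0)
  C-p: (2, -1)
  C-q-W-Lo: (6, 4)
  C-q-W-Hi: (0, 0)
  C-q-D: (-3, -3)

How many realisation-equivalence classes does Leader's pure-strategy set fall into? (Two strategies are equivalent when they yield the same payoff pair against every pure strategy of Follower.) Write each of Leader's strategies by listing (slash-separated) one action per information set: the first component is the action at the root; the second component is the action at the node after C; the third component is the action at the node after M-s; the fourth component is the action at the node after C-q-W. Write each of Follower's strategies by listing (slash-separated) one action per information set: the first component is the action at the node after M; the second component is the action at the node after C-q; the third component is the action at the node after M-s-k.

5

Leader has 16 pure strategies: M/p/h/Lo, M/p/h/Hi, M/p/k/Lo, M/p/k/Hi, M/q/h/Lo, M/q/h/Hi, M/q/k/Lo, M/q/k/Hi, C/p/h/Lo, C/p/h/Hi, C/p/k/Lo, C/p/k/Hi, C/q/h/Lo, C/q/h/Hi, C/q/k/Lo, C/q/k/Hi. Columns: r/W/Out, r/W/Stay, r/D/Out, r/D/Stay, s/W/Out, s/W/Stay, s/D/Out, s/D/Stay.
{M/p/h/Lo, M/p/h/Hi, M/q/h/Lo, M/q/h/Hi} → row (1,-3) (1,-3) (1,-3) (1,-3) (1,1) (1,1) (1,1) (1,1)
{M/p/k/Lo, M/p/k/Hi, M/q/k/Lo, M/q/k/Hi} → row (1,-3) (1,-3) (1,-3) (1,-3) (5,3) (-1,0) (5,3) (-1,0)
{C/p/h/Lo, C/p/h/Hi, C/p/k/Lo, C/p/k/Hi} → row (2,-1) (2,-1) (2,-1) (2,-1) (2,-1) (2,-1) (2,-1) (2,-1)
{C/q/h/Lo, C/q/k/Lo} → row (6,4) (6,4) (-3,-3) (-3,-3) (6,4) (6,4) (-3,-3) (-3,-3)
{C/q/h/Hi, C/q/k/Hi} → row (0,0) (0,0) (-3,-3) (-3,-3) (0,0) (0,0) (-3,-3) (-3,-3)
That's 5 distinct rows out of 16 strategies.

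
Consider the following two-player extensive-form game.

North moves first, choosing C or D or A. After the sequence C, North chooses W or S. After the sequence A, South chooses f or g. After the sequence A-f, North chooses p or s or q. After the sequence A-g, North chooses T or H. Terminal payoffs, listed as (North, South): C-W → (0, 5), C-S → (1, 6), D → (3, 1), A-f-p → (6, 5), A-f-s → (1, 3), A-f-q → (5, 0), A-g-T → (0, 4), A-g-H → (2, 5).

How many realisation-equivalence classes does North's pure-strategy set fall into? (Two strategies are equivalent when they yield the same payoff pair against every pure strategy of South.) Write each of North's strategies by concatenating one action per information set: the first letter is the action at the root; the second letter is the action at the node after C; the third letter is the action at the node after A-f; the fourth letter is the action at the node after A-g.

9

North has 36 pure strategies: CWpT, CWpH, CWsT, CWsH, CWqT, CWqH, CSpT, CSpH, CSsT, CSsH, CSqT, CSqH, DWpT, DWpH, DWsT, DWsH, DWqT, DWqH, DSpT, DSpH, DSsT, DSsH, DSqT, DSqH, AWpT, AWpH, AWsT, AWsH, AWqT, AWqH, ASpT, ASpH, ASsT, ASsH, ASqT, ASqH. Columns: f, g.
{CWpT, CWpH, CWsT, CWsH, CWqT, CWqH} → row (0,5) (0,5)
{CSpT, CSpH, CSsT, CSsH, CSqT, CSqH} → row (1,6) (1,6)
{DWpT, DWpH, DWsT, DWsH, DWqT, DWqH, DSpT, DSpH, DSsT, DSsH, DSqT, DSqH} → row (3,1) (3,1)
{AWpT, ASpT} → row (6,5) (0,4)
{AWpH, ASpH} → row (6,5) (2,5)
{AWsT, ASsT} → row (1,3) (0,4)
{AWsH, ASsH} → row (1,3) (2,5)
{AWqT, ASqT} → row (5,0) (0,4)
{AWqH, ASqH} → row (5,0) (2,5)
That's 9 distinct rows out of 36 strategies.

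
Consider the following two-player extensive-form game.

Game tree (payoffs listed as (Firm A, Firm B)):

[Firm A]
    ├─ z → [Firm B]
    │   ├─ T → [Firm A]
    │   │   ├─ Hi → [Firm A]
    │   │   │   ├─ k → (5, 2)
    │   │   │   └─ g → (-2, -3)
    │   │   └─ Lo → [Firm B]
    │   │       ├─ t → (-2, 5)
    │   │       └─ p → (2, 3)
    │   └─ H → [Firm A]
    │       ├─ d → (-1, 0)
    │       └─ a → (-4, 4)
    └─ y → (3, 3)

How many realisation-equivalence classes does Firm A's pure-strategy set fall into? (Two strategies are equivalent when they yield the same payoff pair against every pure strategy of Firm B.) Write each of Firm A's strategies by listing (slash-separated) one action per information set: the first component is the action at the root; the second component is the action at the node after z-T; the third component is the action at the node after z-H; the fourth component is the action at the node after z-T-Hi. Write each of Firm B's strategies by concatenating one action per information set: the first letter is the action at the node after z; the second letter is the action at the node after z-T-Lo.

Firm A has 16 pure strategies: z/Hi/d/k, z/Hi/d/g, z/Hi/a/k, z/Hi/a/g, z/Lo/d/k, z/Lo/d/g, z/Lo/a/k, z/Lo/a/g, y/Hi/d/k, y/Hi/d/g, y/Hi/a/k, y/Hi/a/g, y/Lo/d/k, y/Lo/d/g, y/Lo/a/k, y/Lo/a/g. Columns: Tt, Tp, Ht, Hp.
{z/Hi/d/k} → row (5,2) (5,2) (-1,0) (-1,0)
{z/Hi/d/g} → row (-2,-3) (-2,-3) (-1,0) (-1,0)
{z/Hi/a/k} → row (5,2) (5,2) (-4,4) (-4,4)
{z/Hi/a/g} → row (-2,-3) (-2,-3) (-4,4) (-4,4)
{z/Lo/d/k, z/Lo/d/g} → row (-2,5) (2,3) (-1,0) (-1,0)
{z/Lo/a/k, z/Lo/a/g} → row (-2,5) (2,3) (-4,4) (-4,4)
{y/Hi/d/k, y/Hi/d/g, y/Hi/a/k, y/Hi/a/g, y/Lo/d/k, y/Lo/d/g, y/Lo/a/k, y/Lo/a/g} → row (3,3) (3,3) (3,3) (3,3)
That's 7 distinct rows out of 16 strategies.

7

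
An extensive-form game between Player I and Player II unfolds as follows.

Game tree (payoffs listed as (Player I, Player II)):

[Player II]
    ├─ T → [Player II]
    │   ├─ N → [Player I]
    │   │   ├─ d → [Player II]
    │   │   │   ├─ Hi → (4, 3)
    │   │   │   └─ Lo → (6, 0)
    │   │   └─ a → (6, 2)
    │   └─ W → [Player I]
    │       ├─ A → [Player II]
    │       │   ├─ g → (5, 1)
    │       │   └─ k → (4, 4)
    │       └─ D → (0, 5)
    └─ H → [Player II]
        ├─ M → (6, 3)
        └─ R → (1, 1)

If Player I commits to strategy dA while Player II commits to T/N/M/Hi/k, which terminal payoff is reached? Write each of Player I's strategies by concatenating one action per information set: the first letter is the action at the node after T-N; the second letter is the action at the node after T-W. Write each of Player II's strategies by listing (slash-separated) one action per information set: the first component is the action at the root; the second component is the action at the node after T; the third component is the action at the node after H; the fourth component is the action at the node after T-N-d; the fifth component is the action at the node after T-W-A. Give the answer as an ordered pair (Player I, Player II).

Trace the play path from the root:
  Player II plays T
  Player II plays N at [T]
  Player I plays d at [T-N]
  Player II plays Hi at [T-N-d]
→ terminal payoff (4, 3).
(Player I's choice at the node after T-W is never reached on this path, so it doesn't affect the outcome.)

(4, 3)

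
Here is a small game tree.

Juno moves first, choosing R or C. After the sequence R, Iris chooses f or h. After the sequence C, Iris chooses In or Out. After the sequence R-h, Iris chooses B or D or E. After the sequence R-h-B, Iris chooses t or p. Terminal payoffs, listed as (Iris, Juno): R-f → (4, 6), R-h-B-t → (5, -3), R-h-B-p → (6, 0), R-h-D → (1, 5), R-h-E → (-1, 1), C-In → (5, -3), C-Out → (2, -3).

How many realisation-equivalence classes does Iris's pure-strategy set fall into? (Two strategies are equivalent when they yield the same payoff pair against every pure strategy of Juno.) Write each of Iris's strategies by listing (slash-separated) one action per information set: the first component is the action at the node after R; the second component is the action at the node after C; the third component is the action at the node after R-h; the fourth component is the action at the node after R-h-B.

10

Iris has 24 pure strategies: f/In/B/t, f/In/B/p, f/In/D/t, f/In/D/p, f/In/E/t, f/In/E/p, f/Out/B/t, f/Out/B/p, f/Out/D/t, f/Out/D/p, f/Out/E/t, f/Out/E/p, h/In/B/t, h/In/B/p, h/In/D/t, h/In/D/p, h/In/E/t, h/In/E/p, h/Out/B/t, h/Out/B/p, h/Out/D/t, h/Out/D/p, h/Out/E/t, h/Out/E/p. Columns: R, C.
{f/In/B/t, f/In/B/p, f/In/D/t, f/In/D/p, f/In/E/t, f/In/E/p} → row (4,6) (5,-3)
{f/Out/B/t, f/Out/B/p, f/Out/D/t, f/Out/D/p, f/Out/E/t, f/Out/E/p} → row (4,6) (2,-3)
{h/In/B/t} → row (5,-3) (5,-3)
{h/In/B/p} → row (6,0) (5,-3)
{h/In/D/t, h/In/D/p} → row (1,5) (5,-3)
{h/In/E/t, h/In/E/p} → row (-1,1) (5,-3)
{h/Out/B/t} → row (5,-3) (2,-3)
{h/Out/B/p} → row (6,0) (2,-3)
{h/Out/D/t, h/Out/D/p} → row (1,5) (2,-3)
{h/Out/E/t, h/Out/E/p} → row (-1,1) (2,-3)
That's 10 distinct rows out of 24 strategies.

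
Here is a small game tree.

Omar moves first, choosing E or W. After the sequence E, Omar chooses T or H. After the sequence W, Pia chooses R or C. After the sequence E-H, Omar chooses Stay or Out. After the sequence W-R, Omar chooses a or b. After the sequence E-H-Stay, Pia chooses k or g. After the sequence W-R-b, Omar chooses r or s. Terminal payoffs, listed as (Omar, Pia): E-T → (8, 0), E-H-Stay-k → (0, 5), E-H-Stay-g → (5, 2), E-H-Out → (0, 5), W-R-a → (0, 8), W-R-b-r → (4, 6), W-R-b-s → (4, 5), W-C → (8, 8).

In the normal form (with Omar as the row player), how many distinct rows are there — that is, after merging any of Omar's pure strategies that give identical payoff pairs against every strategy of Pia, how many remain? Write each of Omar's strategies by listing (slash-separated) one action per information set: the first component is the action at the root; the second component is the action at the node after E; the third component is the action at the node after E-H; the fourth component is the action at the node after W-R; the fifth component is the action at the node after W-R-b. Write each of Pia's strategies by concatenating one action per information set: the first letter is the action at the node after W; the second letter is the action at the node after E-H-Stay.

6

Omar has 32 pure strategies: E/T/Stay/a/r, E/T/Stay/a/s, E/T/Stay/b/r, E/T/Stay/b/s, E/T/Out/a/r, E/T/Out/a/s, E/T/Out/b/r, E/T/Out/b/s, E/H/Stay/a/r, E/H/Stay/a/s, E/H/Stay/b/r, E/H/Stay/b/s, E/H/Out/a/r, E/H/Out/a/s, E/H/Out/b/r, E/H/Out/b/s, W/T/Stay/a/r, W/T/Stay/a/s, W/T/Stay/b/r, W/T/Stay/b/s, W/T/Out/a/r, W/T/Out/a/s, W/T/Out/b/r, W/T/Out/b/s, W/H/Stay/a/r, W/H/Stay/a/s, W/H/Stay/b/r, W/H/Stay/b/s, W/H/Out/a/r, W/H/Out/a/s, W/H/Out/b/r, W/H/Out/b/s. Columns: Rk, Rg, Ck, Cg.
{E/T/Stay/a/r, E/T/Stay/a/s, E/T/Stay/b/r, E/T/Stay/b/s, E/T/Out/a/r, E/T/Out/a/s, E/T/Out/b/r, E/T/Out/b/s} → row (8,0) (8,0) (8,0) (8,0)
{E/H/Stay/a/r, E/H/Stay/a/s, E/H/Stay/b/r, E/H/Stay/b/s} → row (0,5) (5,2) (0,5) (5,2)
{E/H/Out/a/r, E/H/Out/a/s, E/H/Out/b/r, E/H/Out/b/s} → row (0,5) (0,5) (0,5) (0,5)
{W/T/Stay/a/r, W/T/Stay/a/s, W/T/Out/a/r, W/T/Out/a/s, W/H/Stay/a/r, W/H/Stay/a/s, W/H/Out/a/r, W/H/Out/a/s} → row (0,8) (0,8) (8,8) (8,8)
{W/T/Stay/b/r, W/T/Out/b/r, W/H/Stay/b/r, W/H/Out/b/r} → row (4,6) (4,6) (8,8) (8,8)
{W/T/Stay/b/s, W/T/Out/b/s, W/H/Stay/b/s, W/H/Out/b/s} → row (4,5) (4,5) (8,8) (8,8)
That's 6 distinct rows out of 32 strategies.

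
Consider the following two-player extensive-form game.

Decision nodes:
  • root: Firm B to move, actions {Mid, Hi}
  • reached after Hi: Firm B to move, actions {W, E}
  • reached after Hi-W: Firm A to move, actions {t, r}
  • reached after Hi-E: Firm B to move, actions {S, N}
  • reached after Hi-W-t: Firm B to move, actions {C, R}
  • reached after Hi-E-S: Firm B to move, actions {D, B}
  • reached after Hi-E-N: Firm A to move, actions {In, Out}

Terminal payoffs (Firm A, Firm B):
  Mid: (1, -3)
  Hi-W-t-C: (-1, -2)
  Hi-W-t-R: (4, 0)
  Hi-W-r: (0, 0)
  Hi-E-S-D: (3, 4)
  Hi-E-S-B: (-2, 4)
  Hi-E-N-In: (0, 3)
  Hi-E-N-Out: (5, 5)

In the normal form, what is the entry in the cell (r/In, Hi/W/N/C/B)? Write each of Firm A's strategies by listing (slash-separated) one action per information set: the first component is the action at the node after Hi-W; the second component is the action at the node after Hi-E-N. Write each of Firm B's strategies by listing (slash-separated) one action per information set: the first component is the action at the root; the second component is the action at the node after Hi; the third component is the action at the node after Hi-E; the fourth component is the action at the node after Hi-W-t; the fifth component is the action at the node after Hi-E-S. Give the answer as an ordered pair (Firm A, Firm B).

(0, 0)

Trace the play path from the root:
  Firm B plays Hi
  Firm B plays W at [Hi]
  Firm A plays r at [Hi-W]
→ terminal payoff (0, 0).
(Firm A's choice at the node after Hi-E-N is never reached on this path, so it doesn't affect the outcome.)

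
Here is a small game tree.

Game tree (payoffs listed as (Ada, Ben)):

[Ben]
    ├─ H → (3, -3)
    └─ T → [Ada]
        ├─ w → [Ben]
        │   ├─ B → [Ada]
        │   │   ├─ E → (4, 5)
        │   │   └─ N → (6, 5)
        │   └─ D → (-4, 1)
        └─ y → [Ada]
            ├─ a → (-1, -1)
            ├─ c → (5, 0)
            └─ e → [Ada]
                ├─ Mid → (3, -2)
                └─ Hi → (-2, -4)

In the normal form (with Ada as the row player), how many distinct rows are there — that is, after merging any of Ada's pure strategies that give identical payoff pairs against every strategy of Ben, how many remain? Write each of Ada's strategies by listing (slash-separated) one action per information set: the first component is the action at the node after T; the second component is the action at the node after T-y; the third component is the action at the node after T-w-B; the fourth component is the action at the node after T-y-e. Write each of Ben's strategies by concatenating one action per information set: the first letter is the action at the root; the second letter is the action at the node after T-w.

Ada has 24 pure strategies: w/a/E/Mid, w/a/E/Hi, w/a/N/Mid, w/a/N/Hi, w/c/E/Mid, w/c/E/Hi, w/c/N/Mid, w/c/N/Hi, w/e/E/Mid, w/e/E/Hi, w/e/N/Mid, w/e/N/Hi, y/a/E/Mid, y/a/E/Hi, y/a/N/Mid, y/a/N/Hi, y/c/E/Mid, y/c/E/Hi, y/c/N/Mid, y/c/N/Hi, y/e/E/Mid, y/e/E/Hi, y/e/N/Mid, y/e/N/Hi. Columns: HB, HD, TB, TD.
{w/a/E/Mid, w/a/E/Hi, w/c/E/Mid, w/c/E/Hi, w/e/E/Mid, w/e/E/Hi} → row (3,-3) (3,-3) (4,5) (-4,1)
{w/a/N/Mid, w/a/N/Hi, w/c/N/Mid, w/c/N/Hi, w/e/N/Mid, w/e/N/Hi} → row (3,-3) (3,-3) (6,5) (-4,1)
{y/a/E/Mid, y/a/E/Hi, y/a/N/Mid, y/a/N/Hi} → row (3,-3) (3,-3) (-1,-1) (-1,-1)
{y/c/E/Mid, y/c/E/Hi, y/c/N/Mid, y/c/N/Hi} → row (3,-3) (3,-3) (5,0) (5,0)
{y/e/E/Mid, y/e/N/Mid} → row (3,-3) (3,-3) (3,-2) (3,-2)
{y/e/E/Hi, y/e/N/Hi} → row (3,-3) (3,-3) (-2,-4) (-2,-4)
That's 6 distinct rows out of 24 strategies.

6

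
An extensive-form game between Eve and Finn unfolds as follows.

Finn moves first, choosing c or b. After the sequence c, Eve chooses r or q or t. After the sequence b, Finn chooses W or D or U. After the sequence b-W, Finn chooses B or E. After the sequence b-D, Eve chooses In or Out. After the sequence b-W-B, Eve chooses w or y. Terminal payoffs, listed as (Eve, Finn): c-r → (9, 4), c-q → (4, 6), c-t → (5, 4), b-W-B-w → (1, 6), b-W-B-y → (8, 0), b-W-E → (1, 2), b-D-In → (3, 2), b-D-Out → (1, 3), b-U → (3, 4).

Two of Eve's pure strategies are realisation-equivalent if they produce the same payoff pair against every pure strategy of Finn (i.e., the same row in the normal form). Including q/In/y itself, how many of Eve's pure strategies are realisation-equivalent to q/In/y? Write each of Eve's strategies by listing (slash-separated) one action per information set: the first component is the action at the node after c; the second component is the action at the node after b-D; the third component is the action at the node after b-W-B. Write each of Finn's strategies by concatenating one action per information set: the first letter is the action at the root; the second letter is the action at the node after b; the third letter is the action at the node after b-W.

Row for q/In/y (columns cWB, cWE, cDB, cDE, cUB, cUE, bWB, bWE, bDB, bDE, bUB, bUE): (4,6) (4,6) (4,6) (4,6) (4,6) (4,6) (8,0) (1,2) (3,2) (3,2) (3,4) (3,4).
Every one of Eve's information sets is on the play path for some reply by Finn when Eve follows q/In/y.
Changing the action at any of them therefore changes at least one column, so only q/In/y itself gives this row.

1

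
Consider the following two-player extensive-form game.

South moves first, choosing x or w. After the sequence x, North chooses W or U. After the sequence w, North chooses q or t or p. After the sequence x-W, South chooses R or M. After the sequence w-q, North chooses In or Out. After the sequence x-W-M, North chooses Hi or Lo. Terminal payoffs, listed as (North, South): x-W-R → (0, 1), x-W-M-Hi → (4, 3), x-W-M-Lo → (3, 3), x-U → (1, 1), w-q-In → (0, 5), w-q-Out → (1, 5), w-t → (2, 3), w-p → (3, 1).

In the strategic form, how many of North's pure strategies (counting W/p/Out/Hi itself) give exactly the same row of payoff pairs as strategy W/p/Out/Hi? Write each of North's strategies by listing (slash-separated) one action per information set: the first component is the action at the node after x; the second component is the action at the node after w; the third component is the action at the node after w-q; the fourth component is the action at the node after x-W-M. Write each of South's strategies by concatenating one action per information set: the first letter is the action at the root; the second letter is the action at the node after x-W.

2

Row for W/p/Out/Hi (columns xR, xM, wR, wM): (0,1) (4,3) (3,1) (3,1).
Under W/p/Out/Hi, North's choice at the node after w-q can never be reached regardless of what South does, so varying those choices leaves every outcome unchanged.
Holding the reachable choices fixed and varying the unreachable one freely already gives 2 equivalent strategies.
No other strategy reproduces this row, so those 2 are the full class: W/p/In/Hi, W/p/Out/Hi.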